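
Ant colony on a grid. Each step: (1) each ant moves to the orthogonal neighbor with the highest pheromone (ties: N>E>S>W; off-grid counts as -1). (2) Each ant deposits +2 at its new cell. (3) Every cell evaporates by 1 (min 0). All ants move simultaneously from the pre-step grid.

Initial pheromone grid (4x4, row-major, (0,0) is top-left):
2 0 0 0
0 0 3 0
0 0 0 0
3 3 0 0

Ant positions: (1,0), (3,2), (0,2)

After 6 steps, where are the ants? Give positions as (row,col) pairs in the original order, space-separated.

Step 1: ant0:(1,0)->N->(0,0) | ant1:(3,2)->W->(3,1) | ant2:(0,2)->S->(1,2)
  grid max=4 at (1,2)
Step 2: ant0:(0,0)->E->(0,1) | ant1:(3,1)->W->(3,0) | ant2:(1,2)->N->(0,2)
  grid max=3 at (1,2)
Step 3: ant0:(0,1)->W->(0,0) | ant1:(3,0)->E->(3,1) | ant2:(0,2)->S->(1,2)
  grid max=4 at (1,2)
Step 4: ant0:(0,0)->E->(0,1) | ant1:(3,1)->W->(3,0) | ant2:(1,2)->N->(0,2)
  grid max=3 at (1,2)
Step 5: ant0:(0,1)->W->(0,0) | ant1:(3,0)->E->(3,1) | ant2:(0,2)->S->(1,2)
  grid max=4 at (1,2)
Step 6: ant0:(0,0)->E->(0,1) | ant1:(3,1)->W->(3,0) | ant2:(1,2)->N->(0,2)
  grid max=3 at (1,2)

(0,1) (3,0) (0,2)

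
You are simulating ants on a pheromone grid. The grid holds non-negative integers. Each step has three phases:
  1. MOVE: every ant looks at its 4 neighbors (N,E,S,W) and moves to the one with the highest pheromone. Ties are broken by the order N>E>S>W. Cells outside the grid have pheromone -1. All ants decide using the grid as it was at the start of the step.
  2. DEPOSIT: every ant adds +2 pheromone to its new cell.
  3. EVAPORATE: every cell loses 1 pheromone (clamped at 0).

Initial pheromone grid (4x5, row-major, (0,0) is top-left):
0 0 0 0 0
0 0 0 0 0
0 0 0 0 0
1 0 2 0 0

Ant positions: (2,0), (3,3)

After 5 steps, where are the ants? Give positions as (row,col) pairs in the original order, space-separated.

Step 1: ant0:(2,0)->S->(3,0) | ant1:(3,3)->W->(3,2)
  grid max=3 at (3,2)
Step 2: ant0:(3,0)->N->(2,0) | ant1:(3,2)->N->(2,2)
  grid max=2 at (3,2)
Step 3: ant0:(2,0)->S->(3,0) | ant1:(2,2)->S->(3,2)
  grid max=3 at (3,2)
Step 4: ant0:(3,0)->N->(2,0) | ant1:(3,2)->N->(2,2)
  grid max=2 at (3,2)
Step 5: ant0:(2,0)->S->(3,0) | ant1:(2,2)->S->(3,2)
  grid max=3 at (3,2)

(3,0) (3,2)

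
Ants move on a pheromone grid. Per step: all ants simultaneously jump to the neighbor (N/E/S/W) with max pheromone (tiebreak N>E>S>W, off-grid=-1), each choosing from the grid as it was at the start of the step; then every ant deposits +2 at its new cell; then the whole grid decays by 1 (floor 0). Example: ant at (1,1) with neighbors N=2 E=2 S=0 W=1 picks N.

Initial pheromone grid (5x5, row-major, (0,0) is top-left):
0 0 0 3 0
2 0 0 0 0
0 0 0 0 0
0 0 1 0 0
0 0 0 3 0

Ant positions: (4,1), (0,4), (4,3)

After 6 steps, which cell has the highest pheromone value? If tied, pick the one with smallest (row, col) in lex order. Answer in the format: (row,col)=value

Step 1: ant0:(4,1)->N->(3,1) | ant1:(0,4)->W->(0,3) | ant2:(4,3)->N->(3,3)
  grid max=4 at (0,3)
Step 2: ant0:(3,1)->N->(2,1) | ant1:(0,3)->E->(0,4) | ant2:(3,3)->S->(4,3)
  grid max=3 at (0,3)
Step 3: ant0:(2,1)->N->(1,1) | ant1:(0,4)->W->(0,3) | ant2:(4,3)->N->(3,3)
  grid max=4 at (0,3)
Step 4: ant0:(1,1)->N->(0,1) | ant1:(0,3)->E->(0,4) | ant2:(3,3)->S->(4,3)
  grid max=3 at (0,3)
Step 5: ant0:(0,1)->E->(0,2) | ant1:(0,4)->W->(0,3) | ant2:(4,3)->N->(3,3)
  grid max=4 at (0,3)
Step 6: ant0:(0,2)->E->(0,3) | ant1:(0,3)->W->(0,2) | ant2:(3,3)->S->(4,3)
  grid max=5 at (0,3)
Final grid:
  0 0 2 5 0
  0 0 0 0 0
  0 0 0 0 0
  0 0 0 0 0
  0 0 0 3 0
Max pheromone 5 at (0,3)

Answer: (0,3)=5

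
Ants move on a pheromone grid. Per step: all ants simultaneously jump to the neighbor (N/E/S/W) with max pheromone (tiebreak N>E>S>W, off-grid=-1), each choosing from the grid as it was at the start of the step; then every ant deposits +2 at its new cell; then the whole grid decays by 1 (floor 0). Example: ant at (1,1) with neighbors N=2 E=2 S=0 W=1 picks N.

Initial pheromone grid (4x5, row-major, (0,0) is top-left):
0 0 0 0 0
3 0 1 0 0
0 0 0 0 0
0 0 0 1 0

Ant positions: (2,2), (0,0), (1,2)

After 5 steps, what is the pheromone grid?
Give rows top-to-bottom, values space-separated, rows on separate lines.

After step 1: ants at (1,2),(1,0),(0,2)
  0 0 1 0 0
  4 0 2 0 0
  0 0 0 0 0
  0 0 0 0 0
After step 2: ants at (0,2),(0,0),(1,2)
  1 0 2 0 0
  3 0 3 0 0
  0 0 0 0 0
  0 0 0 0 0
After step 3: ants at (1,2),(1,0),(0,2)
  0 0 3 0 0
  4 0 4 0 0
  0 0 0 0 0
  0 0 0 0 0
After step 4: ants at (0,2),(0,0),(1,2)
  1 0 4 0 0
  3 0 5 0 0
  0 0 0 0 0
  0 0 0 0 0
After step 5: ants at (1,2),(1,0),(0,2)
  0 0 5 0 0
  4 0 6 0 0
  0 0 0 0 0
  0 0 0 0 0

0 0 5 0 0
4 0 6 0 0
0 0 0 0 0
0 0 0 0 0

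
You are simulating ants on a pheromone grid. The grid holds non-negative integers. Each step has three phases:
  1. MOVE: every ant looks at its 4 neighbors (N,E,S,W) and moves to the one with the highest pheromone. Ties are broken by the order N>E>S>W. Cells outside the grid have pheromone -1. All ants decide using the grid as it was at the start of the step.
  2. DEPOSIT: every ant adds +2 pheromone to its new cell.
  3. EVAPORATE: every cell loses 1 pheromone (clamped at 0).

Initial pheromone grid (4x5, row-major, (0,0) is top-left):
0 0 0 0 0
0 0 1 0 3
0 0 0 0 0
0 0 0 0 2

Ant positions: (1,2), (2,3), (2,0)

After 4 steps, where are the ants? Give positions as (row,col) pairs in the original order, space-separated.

Step 1: ant0:(1,2)->N->(0,2) | ant1:(2,3)->N->(1,3) | ant2:(2,0)->N->(1,0)
  grid max=2 at (1,4)
Step 2: ant0:(0,2)->E->(0,3) | ant1:(1,3)->E->(1,4) | ant2:(1,0)->N->(0,0)
  grid max=3 at (1,4)
Step 3: ant0:(0,3)->E->(0,4) | ant1:(1,4)->N->(0,4) | ant2:(0,0)->E->(0,1)
  grid max=3 at (0,4)
Step 4: ant0:(0,4)->S->(1,4) | ant1:(0,4)->S->(1,4) | ant2:(0,1)->E->(0,2)
  grid max=5 at (1,4)

(1,4) (1,4) (0,2)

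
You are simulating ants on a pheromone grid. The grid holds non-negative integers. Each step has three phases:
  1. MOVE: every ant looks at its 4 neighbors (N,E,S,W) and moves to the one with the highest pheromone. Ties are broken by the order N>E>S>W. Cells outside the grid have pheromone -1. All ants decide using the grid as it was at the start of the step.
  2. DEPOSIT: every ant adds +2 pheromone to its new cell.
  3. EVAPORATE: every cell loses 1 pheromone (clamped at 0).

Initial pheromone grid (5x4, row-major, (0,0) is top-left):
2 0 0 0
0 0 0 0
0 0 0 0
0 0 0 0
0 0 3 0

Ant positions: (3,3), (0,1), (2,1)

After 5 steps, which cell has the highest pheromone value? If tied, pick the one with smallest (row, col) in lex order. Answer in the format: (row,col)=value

Answer: (0,0)=7

Derivation:
Step 1: ant0:(3,3)->N->(2,3) | ant1:(0,1)->W->(0,0) | ant2:(2,1)->N->(1,1)
  grid max=3 at (0,0)
Step 2: ant0:(2,3)->N->(1,3) | ant1:(0,0)->E->(0,1) | ant2:(1,1)->N->(0,1)
  grid max=3 at (0,1)
Step 3: ant0:(1,3)->N->(0,3) | ant1:(0,1)->W->(0,0) | ant2:(0,1)->W->(0,0)
  grid max=5 at (0,0)
Step 4: ant0:(0,3)->S->(1,3) | ant1:(0,0)->E->(0,1) | ant2:(0,0)->E->(0,1)
  grid max=5 at (0,1)
Step 5: ant0:(1,3)->N->(0,3) | ant1:(0,1)->W->(0,0) | ant2:(0,1)->W->(0,0)
  grid max=7 at (0,0)
Final grid:
  7 4 0 1
  0 0 0 0
  0 0 0 0
  0 0 0 0
  0 0 0 0
Max pheromone 7 at (0,0)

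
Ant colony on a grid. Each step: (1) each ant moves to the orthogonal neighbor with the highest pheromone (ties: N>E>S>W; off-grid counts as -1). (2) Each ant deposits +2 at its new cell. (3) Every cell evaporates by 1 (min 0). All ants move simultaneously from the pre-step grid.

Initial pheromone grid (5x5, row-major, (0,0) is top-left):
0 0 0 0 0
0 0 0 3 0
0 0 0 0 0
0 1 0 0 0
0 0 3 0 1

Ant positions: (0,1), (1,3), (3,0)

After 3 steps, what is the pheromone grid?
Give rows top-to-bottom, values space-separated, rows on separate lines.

After step 1: ants at (0,2),(0,3),(3,1)
  0 0 1 1 0
  0 0 0 2 0
  0 0 0 0 0
  0 2 0 0 0
  0 0 2 0 0
After step 2: ants at (0,3),(1,3),(2,1)
  0 0 0 2 0
  0 0 0 3 0
  0 1 0 0 0
  0 1 0 0 0
  0 0 1 0 0
After step 3: ants at (1,3),(0,3),(3,1)
  0 0 0 3 0
  0 0 0 4 0
  0 0 0 0 0
  0 2 0 0 0
  0 0 0 0 0

0 0 0 3 0
0 0 0 4 0
0 0 0 0 0
0 2 0 0 0
0 0 0 0 0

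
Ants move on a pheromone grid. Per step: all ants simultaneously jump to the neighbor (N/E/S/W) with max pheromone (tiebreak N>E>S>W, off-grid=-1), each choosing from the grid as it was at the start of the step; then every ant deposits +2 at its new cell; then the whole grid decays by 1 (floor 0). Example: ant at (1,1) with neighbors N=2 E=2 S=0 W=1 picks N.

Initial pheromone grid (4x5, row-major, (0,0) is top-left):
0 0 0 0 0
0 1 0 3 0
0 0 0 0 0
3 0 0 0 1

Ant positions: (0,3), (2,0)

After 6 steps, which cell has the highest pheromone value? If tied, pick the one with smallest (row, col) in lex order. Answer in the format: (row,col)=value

Step 1: ant0:(0,3)->S->(1,3) | ant1:(2,0)->S->(3,0)
  grid max=4 at (1,3)
Step 2: ant0:(1,3)->N->(0,3) | ant1:(3,0)->N->(2,0)
  grid max=3 at (1,3)
Step 3: ant0:(0,3)->S->(1,3) | ant1:(2,0)->S->(3,0)
  grid max=4 at (1,3)
Step 4: ant0:(1,3)->N->(0,3) | ant1:(3,0)->N->(2,0)
  grid max=3 at (1,3)
Step 5: ant0:(0,3)->S->(1,3) | ant1:(2,0)->S->(3,0)
  grid max=4 at (1,3)
Step 6: ant0:(1,3)->N->(0,3) | ant1:(3,0)->N->(2,0)
  grid max=3 at (1,3)
Final grid:
  0 0 0 1 0
  0 0 0 3 0
  1 0 0 0 0
  3 0 0 0 0
Max pheromone 3 at (1,3)

Answer: (1,3)=3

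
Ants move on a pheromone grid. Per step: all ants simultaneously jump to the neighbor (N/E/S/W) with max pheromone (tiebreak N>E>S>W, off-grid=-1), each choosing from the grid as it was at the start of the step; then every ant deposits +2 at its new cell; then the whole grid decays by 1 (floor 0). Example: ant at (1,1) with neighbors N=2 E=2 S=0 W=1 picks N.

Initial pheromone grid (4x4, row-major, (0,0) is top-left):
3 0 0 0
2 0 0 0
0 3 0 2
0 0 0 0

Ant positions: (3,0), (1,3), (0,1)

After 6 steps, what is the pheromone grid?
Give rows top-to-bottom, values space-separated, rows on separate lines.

After step 1: ants at (2,0),(2,3),(0,0)
  4 0 0 0
  1 0 0 0
  1 2 0 3
  0 0 0 0
After step 2: ants at (2,1),(1,3),(1,0)
  3 0 0 0
  2 0 0 1
  0 3 0 2
  0 0 0 0
After step 3: ants at (1,1),(2,3),(0,0)
  4 0 0 0
  1 1 0 0
  0 2 0 3
  0 0 0 0
After step 4: ants at (2,1),(1,3),(1,0)
  3 0 0 0
  2 0 0 1
  0 3 0 2
  0 0 0 0
After step 5: ants at (1,1),(2,3),(0,0)
  4 0 0 0
  1 1 0 0
  0 2 0 3
  0 0 0 0
After step 6: ants at (2,1),(1,3),(1,0)
  3 0 0 0
  2 0 0 1
  0 3 0 2
  0 0 0 0

3 0 0 0
2 0 0 1
0 3 0 2
0 0 0 0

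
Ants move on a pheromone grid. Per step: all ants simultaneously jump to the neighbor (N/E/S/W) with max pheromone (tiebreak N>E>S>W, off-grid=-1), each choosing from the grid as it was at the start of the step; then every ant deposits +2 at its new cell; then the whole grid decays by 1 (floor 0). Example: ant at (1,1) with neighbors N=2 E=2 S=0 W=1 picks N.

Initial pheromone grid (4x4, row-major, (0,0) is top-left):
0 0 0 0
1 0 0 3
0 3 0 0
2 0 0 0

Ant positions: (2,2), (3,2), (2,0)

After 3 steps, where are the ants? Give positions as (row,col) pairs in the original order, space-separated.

Step 1: ant0:(2,2)->W->(2,1) | ant1:(3,2)->N->(2,2) | ant2:(2,0)->E->(2,1)
  grid max=6 at (2,1)
Step 2: ant0:(2,1)->E->(2,2) | ant1:(2,2)->W->(2,1) | ant2:(2,1)->E->(2,2)
  grid max=7 at (2,1)
Step 3: ant0:(2,2)->W->(2,1) | ant1:(2,1)->E->(2,2) | ant2:(2,2)->W->(2,1)
  grid max=10 at (2,1)

(2,1) (2,2) (2,1)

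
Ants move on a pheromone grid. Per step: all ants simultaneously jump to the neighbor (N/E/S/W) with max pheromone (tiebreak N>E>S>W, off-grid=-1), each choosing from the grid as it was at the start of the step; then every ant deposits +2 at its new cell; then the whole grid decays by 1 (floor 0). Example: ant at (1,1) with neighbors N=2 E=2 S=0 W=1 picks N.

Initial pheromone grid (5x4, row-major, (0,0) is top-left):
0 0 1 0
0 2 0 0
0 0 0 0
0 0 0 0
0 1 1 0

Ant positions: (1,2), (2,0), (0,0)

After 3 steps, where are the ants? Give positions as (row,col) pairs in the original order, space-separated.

Step 1: ant0:(1,2)->W->(1,1) | ant1:(2,0)->N->(1,0) | ant2:(0,0)->E->(0,1)
  grid max=3 at (1,1)
Step 2: ant0:(1,1)->N->(0,1) | ant1:(1,0)->E->(1,1) | ant2:(0,1)->S->(1,1)
  grid max=6 at (1,1)
Step 3: ant0:(0,1)->S->(1,1) | ant1:(1,1)->N->(0,1) | ant2:(1,1)->N->(0,1)
  grid max=7 at (1,1)

(1,1) (0,1) (0,1)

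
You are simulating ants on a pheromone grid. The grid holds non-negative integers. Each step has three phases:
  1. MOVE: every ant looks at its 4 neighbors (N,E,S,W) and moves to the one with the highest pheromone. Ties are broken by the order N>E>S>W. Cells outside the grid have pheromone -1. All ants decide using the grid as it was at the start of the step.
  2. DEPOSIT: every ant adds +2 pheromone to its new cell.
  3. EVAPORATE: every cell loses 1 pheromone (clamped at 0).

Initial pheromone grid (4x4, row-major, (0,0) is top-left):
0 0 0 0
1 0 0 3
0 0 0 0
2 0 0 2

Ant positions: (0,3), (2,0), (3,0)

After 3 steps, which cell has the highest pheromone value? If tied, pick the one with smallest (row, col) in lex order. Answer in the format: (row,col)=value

Step 1: ant0:(0,3)->S->(1,3) | ant1:(2,0)->S->(3,0) | ant2:(3,0)->N->(2,0)
  grid max=4 at (1,3)
Step 2: ant0:(1,3)->N->(0,3) | ant1:(3,0)->N->(2,0) | ant2:(2,0)->S->(3,0)
  grid max=4 at (3,0)
Step 3: ant0:(0,3)->S->(1,3) | ant1:(2,0)->S->(3,0) | ant2:(3,0)->N->(2,0)
  grid max=5 at (3,0)
Final grid:
  0 0 0 0
  0 0 0 4
  3 0 0 0
  5 0 0 0
Max pheromone 5 at (3,0)

Answer: (3,0)=5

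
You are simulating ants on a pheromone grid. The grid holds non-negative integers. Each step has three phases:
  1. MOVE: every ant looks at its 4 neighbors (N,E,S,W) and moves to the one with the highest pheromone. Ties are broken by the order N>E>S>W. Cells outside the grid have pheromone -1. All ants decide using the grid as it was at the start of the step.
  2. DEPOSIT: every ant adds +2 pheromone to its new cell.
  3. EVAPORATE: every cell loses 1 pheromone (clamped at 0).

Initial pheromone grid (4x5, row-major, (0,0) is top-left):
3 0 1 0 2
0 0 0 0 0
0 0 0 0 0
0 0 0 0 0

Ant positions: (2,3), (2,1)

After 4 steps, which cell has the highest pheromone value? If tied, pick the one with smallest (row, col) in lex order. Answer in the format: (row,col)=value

Answer: (0,0)=1

Derivation:
Step 1: ant0:(2,3)->N->(1,3) | ant1:(2,1)->N->(1,1)
  grid max=2 at (0,0)
Step 2: ant0:(1,3)->N->(0,3) | ant1:(1,1)->N->(0,1)
  grid max=1 at (0,0)
Step 3: ant0:(0,3)->E->(0,4) | ant1:(0,1)->W->(0,0)
  grid max=2 at (0,0)
Step 4: ant0:(0,4)->S->(1,4) | ant1:(0,0)->E->(0,1)
  grid max=1 at (0,0)
Final grid:
  1 1 0 0 0
  0 0 0 0 1
  0 0 0 0 0
  0 0 0 0 0
Max pheromone 1 at (0,0)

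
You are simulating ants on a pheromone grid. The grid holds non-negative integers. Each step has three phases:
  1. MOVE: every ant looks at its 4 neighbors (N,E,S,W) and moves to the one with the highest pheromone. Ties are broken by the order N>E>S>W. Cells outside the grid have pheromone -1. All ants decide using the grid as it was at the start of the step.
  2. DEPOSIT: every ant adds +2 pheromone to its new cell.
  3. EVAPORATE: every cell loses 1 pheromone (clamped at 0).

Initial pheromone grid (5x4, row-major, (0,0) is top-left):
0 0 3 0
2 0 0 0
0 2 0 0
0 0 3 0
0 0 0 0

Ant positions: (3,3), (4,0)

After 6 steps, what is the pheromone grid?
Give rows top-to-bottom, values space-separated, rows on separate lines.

After step 1: ants at (3,2),(3,0)
  0 0 2 0
  1 0 0 0
  0 1 0 0
  1 0 4 0
  0 0 0 0
After step 2: ants at (2,2),(2,0)
  0 0 1 0
  0 0 0 0
  1 0 1 0
  0 0 3 0
  0 0 0 0
After step 3: ants at (3,2),(1,0)
  0 0 0 0
  1 0 0 0
  0 0 0 0
  0 0 4 0
  0 0 0 0
After step 4: ants at (2,2),(0,0)
  1 0 0 0
  0 0 0 0
  0 0 1 0
  0 0 3 0
  0 0 0 0
After step 5: ants at (3,2),(0,1)
  0 1 0 0
  0 0 0 0
  0 0 0 0
  0 0 4 0
  0 0 0 0
After step 6: ants at (2,2),(0,2)
  0 0 1 0
  0 0 0 0
  0 0 1 0
  0 0 3 0
  0 0 0 0

0 0 1 0
0 0 0 0
0 0 1 0
0 0 3 0
0 0 0 0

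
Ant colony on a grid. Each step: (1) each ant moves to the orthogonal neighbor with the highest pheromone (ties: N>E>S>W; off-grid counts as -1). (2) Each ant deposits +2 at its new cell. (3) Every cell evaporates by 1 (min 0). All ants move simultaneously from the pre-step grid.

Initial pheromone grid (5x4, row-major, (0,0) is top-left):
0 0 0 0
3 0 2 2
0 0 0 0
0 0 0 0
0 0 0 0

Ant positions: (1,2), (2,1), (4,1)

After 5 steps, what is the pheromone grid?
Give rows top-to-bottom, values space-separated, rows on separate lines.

After step 1: ants at (1,3),(1,1),(3,1)
  0 0 0 0
  2 1 1 3
  0 0 0 0
  0 1 0 0
  0 0 0 0
After step 2: ants at (1,2),(1,0),(2,1)
  0 0 0 0
  3 0 2 2
  0 1 0 0
  0 0 0 0
  0 0 0 0
After step 3: ants at (1,3),(0,0),(1,1)
  1 0 0 0
  2 1 1 3
  0 0 0 0
  0 0 0 0
  0 0 0 0
After step 4: ants at (1,2),(1,0),(1,0)
  0 0 0 0
  5 0 2 2
  0 0 0 0
  0 0 0 0
  0 0 0 0
After step 5: ants at (1,3),(0,0),(0,0)
  3 0 0 0
  4 0 1 3
  0 0 0 0
  0 0 0 0
  0 0 0 0

3 0 0 0
4 0 1 3
0 0 0 0
0 0 0 0
0 0 0 0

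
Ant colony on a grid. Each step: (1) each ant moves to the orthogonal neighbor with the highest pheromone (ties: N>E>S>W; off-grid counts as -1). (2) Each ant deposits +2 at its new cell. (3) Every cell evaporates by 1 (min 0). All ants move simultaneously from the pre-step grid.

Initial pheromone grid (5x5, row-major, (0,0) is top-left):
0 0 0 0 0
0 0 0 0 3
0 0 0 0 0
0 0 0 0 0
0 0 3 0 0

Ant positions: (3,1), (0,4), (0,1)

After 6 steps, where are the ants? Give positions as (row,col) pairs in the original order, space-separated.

Step 1: ant0:(3,1)->N->(2,1) | ant1:(0,4)->S->(1,4) | ant2:(0,1)->E->(0,2)
  grid max=4 at (1,4)
Step 2: ant0:(2,1)->N->(1,1) | ant1:(1,4)->N->(0,4) | ant2:(0,2)->E->(0,3)
  grid max=3 at (1,4)
Step 3: ant0:(1,1)->N->(0,1) | ant1:(0,4)->S->(1,4) | ant2:(0,3)->E->(0,4)
  grid max=4 at (1,4)
Step 4: ant0:(0,1)->E->(0,2) | ant1:(1,4)->N->(0,4) | ant2:(0,4)->S->(1,4)
  grid max=5 at (1,4)
Step 5: ant0:(0,2)->E->(0,3) | ant1:(0,4)->S->(1,4) | ant2:(1,4)->N->(0,4)
  grid max=6 at (1,4)
Step 6: ant0:(0,3)->E->(0,4) | ant1:(1,4)->N->(0,4) | ant2:(0,4)->S->(1,4)
  grid max=7 at (0,4)

(0,4) (0,4) (1,4)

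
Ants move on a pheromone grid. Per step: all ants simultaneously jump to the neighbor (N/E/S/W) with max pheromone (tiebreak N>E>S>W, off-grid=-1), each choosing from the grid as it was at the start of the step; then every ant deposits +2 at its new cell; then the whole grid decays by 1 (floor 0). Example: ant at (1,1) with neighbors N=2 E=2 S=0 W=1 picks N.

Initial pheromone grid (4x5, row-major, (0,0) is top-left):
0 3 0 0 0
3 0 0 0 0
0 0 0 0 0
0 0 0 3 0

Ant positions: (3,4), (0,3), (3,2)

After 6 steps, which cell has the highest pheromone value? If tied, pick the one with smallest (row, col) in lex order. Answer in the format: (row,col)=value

Answer: (3,3)=9

Derivation:
Step 1: ant0:(3,4)->W->(3,3) | ant1:(0,3)->E->(0,4) | ant2:(3,2)->E->(3,3)
  grid max=6 at (3,3)
Step 2: ant0:(3,3)->N->(2,3) | ant1:(0,4)->S->(1,4) | ant2:(3,3)->N->(2,3)
  grid max=5 at (3,3)
Step 3: ant0:(2,3)->S->(3,3) | ant1:(1,4)->N->(0,4) | ant2:(2,3)->S->(3,3)
  grid max=8 at (3,3)
Step 4: ant0:(3,3)->N->(2,3) | ant1:(0,4)->S->(1,4) | ant2:(3,3)->N->(2,3)
  grid max=7 at (3,3)
Step 5: ant0:(2,3)->S->(3,3) | ant1:(1,4)->N->(0,4) | ant2:(2,3)->S->(3,3)
  grid max=10 at (3,3)
Step 6: ant0:(3,3)->N->(2,3) | ant1:(0,4)->S->(1,4) | ant2:(3,3)->N->(2,3)
  grid max=9 at (3,3)
Final grid:
  0 0 0 0 0
  0 0 0 0 1
  0 0 0 7 0
  0 0 0 9 0
Max pheromone 9 at (3,3)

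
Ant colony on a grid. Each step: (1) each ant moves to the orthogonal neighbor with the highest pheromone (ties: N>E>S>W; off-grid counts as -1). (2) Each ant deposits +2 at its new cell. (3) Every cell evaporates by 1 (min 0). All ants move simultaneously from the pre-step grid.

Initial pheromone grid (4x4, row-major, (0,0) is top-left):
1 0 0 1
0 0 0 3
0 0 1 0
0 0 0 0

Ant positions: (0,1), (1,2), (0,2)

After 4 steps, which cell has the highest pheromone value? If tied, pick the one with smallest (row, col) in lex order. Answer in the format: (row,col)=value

Step 1: ant0:(0,1)->W->(0,0) | ant1:(1,2)->E->(1,3) | ant2:(0,2)->E->(0,3)
  grid max=4 at (1,3)
Step 2: ant0:(0,0)->E->(0,1) | ant1:(1,3)->N->(0,3) | ant2:(0,3)->S->(1,3)
  grid max=5 at (1,3)
Step 3: ant0:(0,1)->W->(0,0) | ant1:(0,3)->S->(1,3) | ant2:(1,3)->N->(0,3)
  grid max=6 at (1,3)
Step 4: ant0:(0,0)->E->(0,1) | ant1:(1,3)->N->(0,3) | ant2:(0,3)->S->(1,3)
  grid max=7 at (1,3)
Final grid:
  1 1 0 5
  0 0 0 7
  0 0 0 0
  0 0 0 0
Max pheromone 7 at (1,3)

Answer: (1,3)=7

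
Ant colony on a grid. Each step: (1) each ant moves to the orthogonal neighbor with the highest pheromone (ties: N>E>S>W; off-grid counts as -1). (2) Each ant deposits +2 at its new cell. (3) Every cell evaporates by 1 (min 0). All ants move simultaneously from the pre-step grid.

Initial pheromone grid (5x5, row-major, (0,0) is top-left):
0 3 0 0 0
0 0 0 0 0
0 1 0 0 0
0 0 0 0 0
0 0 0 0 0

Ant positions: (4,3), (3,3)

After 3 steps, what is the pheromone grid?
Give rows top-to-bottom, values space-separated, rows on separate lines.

After step 1: ants at (3,3),(2,3)
  0 2 0 0 0
  0 0 0 0 0
  0 0 0 1 0
  0 0 0 1 0
  0 0 0 0 0
After step 2: ants at (2,3),(3,3)
  0 1 0 0 0
  0 0 0 0 0
  0 0 0 2 0
  0 0 0 2 0
  0 0 0 0 0
After step 3: ants at (3,3),(2,3)
  0 0 0 0 0
  0 0 0 0 0
  0 0 0 3 0
  0 0 0 3 0
  0 0 0 0 0

0 0 0 0 0
0 0 0 0 0
0 0 0 3 0
0 0 0 3 0
0 0 0 0 0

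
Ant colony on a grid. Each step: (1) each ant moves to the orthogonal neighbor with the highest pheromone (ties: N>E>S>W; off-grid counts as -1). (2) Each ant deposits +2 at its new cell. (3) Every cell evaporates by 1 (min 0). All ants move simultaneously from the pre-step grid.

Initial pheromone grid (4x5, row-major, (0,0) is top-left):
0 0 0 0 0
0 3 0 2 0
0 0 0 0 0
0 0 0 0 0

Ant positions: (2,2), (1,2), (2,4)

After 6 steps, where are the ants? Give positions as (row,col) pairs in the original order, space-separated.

Step 1: ant0:(2,2)->N->(1,2) | ant1:(1,2)->W->(1,1) | ant2:(2,4)->N->(1,4)
  grid max=4 at (1,1)
Step 2: ant0:(1,2)->W->(1,1) | ant1:(1,1)->E->(1,2) | ant2:(1,4)->W->(1,3)
  grid max=5 at (1,1)
Step 3: ant0:(1,1)->E->(1,2) | ant1:(1,2)->W->(1,1) | ant2:(1,3)->W->(1,2)
  grid max=6 at (1,1)
Step 4: ant0:(1,2)->W->(1,1) | ant1:(1,1)->E->(1,2) | ant2:(1,2)->W->(1,1)
  grid max=9 at (1,1)
Step 5: ant0:(1,1)->E->(1,2) | ant1:(1,2)->W->(1,1) | ant2:(1,1)->E->(1,2)
  grid max=10 at (1,1)
Step 6: ant0:(1,2)->W->(1,1) | ant1:(1,1)->E->(1,2) | ant2:(1,2)->W->(1,1)
  grid max=13 at (1,1)

(1,1) (1,2) (1,1)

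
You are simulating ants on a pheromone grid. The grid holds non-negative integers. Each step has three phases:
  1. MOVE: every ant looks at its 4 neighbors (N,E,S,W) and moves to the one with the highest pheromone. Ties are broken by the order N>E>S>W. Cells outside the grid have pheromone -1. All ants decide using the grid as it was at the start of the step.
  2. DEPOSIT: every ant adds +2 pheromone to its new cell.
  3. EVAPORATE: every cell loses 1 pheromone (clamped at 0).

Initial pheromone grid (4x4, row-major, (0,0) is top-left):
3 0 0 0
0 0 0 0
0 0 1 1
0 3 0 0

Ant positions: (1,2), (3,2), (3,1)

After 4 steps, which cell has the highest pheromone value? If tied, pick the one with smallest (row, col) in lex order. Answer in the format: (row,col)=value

Answer: (3,1)=9

Derivation:
Step 1: ant0:(1,2)->S->(2,2) | ant1:(3,2)->W->(3,1) | ant2:(3,1)->N->(2,1)
  grid max=4 at (3,1)
Step 2: ant0:(2,2)->W->(2,1) | ant1:(3,1)->N->(2,1) | ant2:(2,1)->S->(3,1)
  grid max=5 at (3,1)
Step 3: ant0:(2,1)->S->(3,1) | ant1:(2,1)->S->(3,1) | ant2:(3,1)->N->(2,1)
  grid max=8 at (3,1)
Step 4: ant0:(3,1)->N->(2,1) | ant1:(3,1)->N->(2,1) | ant2:(2,1)->S->(3,1)
  grid max=9 at (3,1)
Final grid:
  0 0 0 0
  0 0 0 0
  0 8 0 0
  0 9 0 0
Max pheromone 9 at (3,1)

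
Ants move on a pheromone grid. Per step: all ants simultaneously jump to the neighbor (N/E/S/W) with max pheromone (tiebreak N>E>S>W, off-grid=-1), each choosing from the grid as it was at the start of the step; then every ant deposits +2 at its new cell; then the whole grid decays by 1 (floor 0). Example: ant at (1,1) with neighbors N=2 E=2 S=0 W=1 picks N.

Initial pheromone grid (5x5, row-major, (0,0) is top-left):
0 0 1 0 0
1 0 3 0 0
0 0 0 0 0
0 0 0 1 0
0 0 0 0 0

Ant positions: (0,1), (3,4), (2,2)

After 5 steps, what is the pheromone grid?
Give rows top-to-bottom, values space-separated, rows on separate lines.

After step 1: ants at (0,2),(3,3),(1,2)
  0 0 2 0 0
  0 0 4 0 0
  0 0 0 0 0
  0 0 0 2 0
  0 0 0 0 0
After step 2: ants at (1,2),(2,3),(0,2)
  0 0 3 0 0
  0 0 5 0 0
  0 0 0 1 0
  0 0 0 1 0
  0 0 0 0 0
After step 3: ants at (0,2),(3,3),(1,2)
  0 0 4 0 0
  0 0 6 0 0
  0 0 0 0 0
  0 0 0 2 0
  0 0 0 0 0
After step 4: ants at (1,2),(2,3),(0,2)
  0 0 5 0 0
  0 0 7 0 0
  0 0 0 1 0
  0 0 0 1 0
  0 0 0 0 0
After step 5: ants at (0,2),(3,3),(1,2)
  0 0 6 0 0
  0 0 8 0 0
  0 0 0 0 0
  0 0 0 2 0
  0 0 0 0 0

0 0 6 0 0
0 0 8 0 0
0 0 0 0 0
0 0 0 2 0
0 0 0 0 0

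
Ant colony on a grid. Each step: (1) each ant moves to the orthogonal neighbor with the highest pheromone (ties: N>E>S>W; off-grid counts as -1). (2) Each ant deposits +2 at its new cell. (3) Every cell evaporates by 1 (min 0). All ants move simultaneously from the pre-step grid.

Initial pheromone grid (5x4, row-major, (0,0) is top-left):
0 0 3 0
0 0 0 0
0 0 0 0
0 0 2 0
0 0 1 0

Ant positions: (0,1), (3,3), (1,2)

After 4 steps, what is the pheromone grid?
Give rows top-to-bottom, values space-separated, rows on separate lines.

After step 1: ants at (0,2),(3,2),(0,2)
  0 0 6 0
  0 0 0 0
  0 0 0 0
  0 0 3 0
  0 0 0 0
After step 2: ants at (0,3),(2,2),(0,3)
  0 0 5 3
  0 0 0 0
  0 0 1 0
  0 0 2 0
  0 0 0 0
After step 3: ants at (0,2),(3,2),(0,2)
  0 0 8 2
  0 0 0 0
  0 0 0 0
  0 0 3 0
  0 0 0 0
After step 4: ants at (0,3),(2,2),(0,3)
  0 0 7 5
  0 0 0 0
  0 0 1 0
  0 0 2 0
  0 0 0 0

0 0 7 5
0 0 0 0
0 0 1 0
0 0 2 0
0 0 0 0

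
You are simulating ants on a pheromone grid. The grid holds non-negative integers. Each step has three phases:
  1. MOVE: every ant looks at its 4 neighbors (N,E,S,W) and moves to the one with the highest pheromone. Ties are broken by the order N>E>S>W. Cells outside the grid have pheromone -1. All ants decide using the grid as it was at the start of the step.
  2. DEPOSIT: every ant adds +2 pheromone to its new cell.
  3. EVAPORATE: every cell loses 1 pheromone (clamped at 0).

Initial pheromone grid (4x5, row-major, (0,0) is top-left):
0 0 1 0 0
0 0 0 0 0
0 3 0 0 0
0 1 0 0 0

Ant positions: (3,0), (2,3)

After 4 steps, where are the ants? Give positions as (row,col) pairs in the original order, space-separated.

Step 1: ant0:(3,0)->E->(3,1) | ant1:(2,3)->N->(1,3)
  grid max=2 at (2,1)
Step 2: ant0:(3,1)->N->(2,1) | ant1:(1,3)->N->(0,3)
  grid max=3 at (2,1)
Step 3: ant0:(2,1)->S->(3,1) | ant1:(0,3)->E->(0,4)
  grid max=2 at (2,1)
Step 4: ant0:(3,1)->N->(2,1) | ant1:(0,4)->S->(1,4)
  grid max=3 at (2,1)

(2,1) (1,4)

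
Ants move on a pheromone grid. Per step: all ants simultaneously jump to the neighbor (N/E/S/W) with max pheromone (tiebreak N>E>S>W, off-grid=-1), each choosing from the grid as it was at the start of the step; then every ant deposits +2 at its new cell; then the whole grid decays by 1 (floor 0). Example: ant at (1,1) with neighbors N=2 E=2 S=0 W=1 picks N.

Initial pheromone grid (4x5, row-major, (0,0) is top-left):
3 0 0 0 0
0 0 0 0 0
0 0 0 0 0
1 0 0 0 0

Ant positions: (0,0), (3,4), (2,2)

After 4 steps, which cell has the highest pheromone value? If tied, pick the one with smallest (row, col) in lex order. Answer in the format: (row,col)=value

Answer: (0,0)=3

Derivation:
Step 1: ant0:(0,0)->E->(0,1) | ant1:(3,4)->N->(2,4) | ant2:(2,2)->N->(1,2)
  grid max=2 at (0,0)
Step 2: ant0:(0,1)->W->(0,0) | ant1:(2,4)->N->(1,4) | ant2:(1,2)->N->(0,2)
  grid max=3 at (0,0)
Step 3: ant0:(0,0)->E->(0,1) | ant1:(1,4)->N->(0,4) | ant2:(0,2)->E->(0,3)
  grid max=2 at (0,0)
Step 4: ant0:(0,1)->W->(0,0) | ant1:(0,4)->W->(0,3) | ant2:(0,3)->E->(0,4)
  grid max=3 at (0,0)
Final grid:
  3 0 0 2 2
  0 0 0 0 0
  0 0 0 0 0
  0 0 0 0 0
Max pheromone 3 at (0,0)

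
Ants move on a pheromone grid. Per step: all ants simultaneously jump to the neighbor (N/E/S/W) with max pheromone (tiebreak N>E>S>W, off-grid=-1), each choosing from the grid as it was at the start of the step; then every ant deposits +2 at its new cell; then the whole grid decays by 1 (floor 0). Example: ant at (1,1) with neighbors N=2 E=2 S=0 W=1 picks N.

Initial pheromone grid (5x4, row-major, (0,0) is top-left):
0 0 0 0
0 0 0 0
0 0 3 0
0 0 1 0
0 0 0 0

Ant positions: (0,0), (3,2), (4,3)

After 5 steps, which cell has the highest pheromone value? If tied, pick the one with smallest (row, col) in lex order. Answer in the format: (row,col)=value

Step 1: ant0:(0,0)->E->(0,1) | ant1:(3,2)->N->(2,2) | ant2:(4,3)->N->(3,3)
  grid max=4 at (2,2)
Step 2: ant0:(0,1)->E->(0,2) | ant1:(2,2)->N->(1,2) | ant2:(3,3)->N->(2,3)
  grid max=3 at (2,2)
Step 3: ant0:(0,2)->S->(1,2) | ant1:(1,2)->S->(2,2) | ant2:(2,3)->W->(2,2)
  grid max=6 at (2,2)
Step 4: ant0:(1,2)->S->(2,2) | ant1:(2,2)->N->(1,2) | ant2:(2,2)->N->(1,2)
  grid max=7 at (2,2)
Step 5: ant0:(2,2)->N->(1,2) | ant1:(1,2)->S->(2,2) | ant2:(1,2)->S->(2,2)
  grid max=10 at (2,2)
Final grid:
  0 0 0 0
  0 0 6 0
  0 0 10 0
  0 0 0 0
  0 0 0 0
Max pheromone 10 at (2,2)

Answer: (2,2)=10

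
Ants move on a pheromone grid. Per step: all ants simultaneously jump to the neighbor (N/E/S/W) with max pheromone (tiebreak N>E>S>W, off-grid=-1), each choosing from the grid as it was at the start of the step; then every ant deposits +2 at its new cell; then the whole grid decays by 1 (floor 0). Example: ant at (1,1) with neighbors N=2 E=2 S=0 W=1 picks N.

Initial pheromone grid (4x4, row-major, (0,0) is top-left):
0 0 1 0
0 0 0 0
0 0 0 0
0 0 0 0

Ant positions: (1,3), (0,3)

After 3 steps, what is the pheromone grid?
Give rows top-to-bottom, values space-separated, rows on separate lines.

After step 1: ants at (0,3),(0,2)
  0 0 2 1
  0 0 0 0
  0 0 0 0
  0 0 0 0
After step 2: ants at (0,2),(0,3)
  0 0 3 2
  0 0 0 0
  0 0 0 0
  0 0 0 0
After step 3: ants at (0,3),(0,2)
  0 0 4 3
  0 0 0 0
  0 0 0 0
  0 0 0 0

0 0 4 3
0 0 0 0
0 0 0 0
0 0 0 0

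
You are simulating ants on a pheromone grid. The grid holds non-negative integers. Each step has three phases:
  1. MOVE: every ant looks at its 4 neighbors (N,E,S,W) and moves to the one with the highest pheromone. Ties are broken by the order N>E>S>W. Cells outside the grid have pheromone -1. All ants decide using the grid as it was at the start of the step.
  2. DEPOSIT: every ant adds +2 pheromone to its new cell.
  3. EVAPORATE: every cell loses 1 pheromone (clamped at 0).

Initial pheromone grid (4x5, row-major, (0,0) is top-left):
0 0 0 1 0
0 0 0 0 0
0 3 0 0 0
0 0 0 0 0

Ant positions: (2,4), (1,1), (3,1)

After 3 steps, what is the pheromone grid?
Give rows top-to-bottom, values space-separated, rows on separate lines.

After step 1: ants at (1,4),(2,1),(2,1)
  0 0 0 0 0
  0 0 0 0 1
  0 6 0 0 0
  0 0 0 0 0
After step 2: ants at (0,4),(1,1),(1,1)
  0 0 0 0 1
  0 3 0 0 0
  0 5 0 0 0
  0 0 0 0 0
After step 3: ants at (1,4),(2,1),(2,1)
  0 0 0 0 0
  0 2 0 0 1
  0 8 0 0 0
  0 0 0 0 0

0 0 0 0 0
0 2 0 0 1
0 8 0 0 0
0 0 0 0 0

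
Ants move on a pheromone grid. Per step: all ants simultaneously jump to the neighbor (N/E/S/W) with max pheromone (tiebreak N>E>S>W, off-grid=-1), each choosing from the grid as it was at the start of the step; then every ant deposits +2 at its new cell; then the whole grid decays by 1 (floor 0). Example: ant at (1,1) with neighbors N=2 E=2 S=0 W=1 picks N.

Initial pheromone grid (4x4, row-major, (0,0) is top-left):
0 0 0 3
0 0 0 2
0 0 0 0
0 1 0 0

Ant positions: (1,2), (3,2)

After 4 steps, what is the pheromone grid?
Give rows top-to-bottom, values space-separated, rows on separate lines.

After step 1: ants at (1,3),(3,1)
  0 0 0 2
  0 0 0 3
  0 0 0 0
  0 2 0 0
After step 2: ants at (0,3),(2,1)
  0 0 0 3
  0 0 0 2
  0 1 0 0
  0 1 0 0
After step 3: ants at (1,3),(3,1)
  0 0 0 2
  0 0 0 3
  0 0 0 0
  0 2 0 0
After step 4: ants at (0,3),(2,1)
  0 0 0 3
  0 0 0 2
  0 1 0 0
  0 1 0 0

0 0 0 3
0 0 0 2
0 1 0 0
0 1 0 0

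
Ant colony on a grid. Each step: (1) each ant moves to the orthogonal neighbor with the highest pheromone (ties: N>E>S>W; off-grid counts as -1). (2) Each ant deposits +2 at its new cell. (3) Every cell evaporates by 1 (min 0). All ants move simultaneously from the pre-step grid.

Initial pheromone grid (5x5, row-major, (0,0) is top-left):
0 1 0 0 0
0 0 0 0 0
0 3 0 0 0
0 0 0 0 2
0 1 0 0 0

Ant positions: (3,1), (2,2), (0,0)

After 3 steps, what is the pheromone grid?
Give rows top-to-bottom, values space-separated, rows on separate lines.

After step 1: ants at (2,1),(2,1),(0,1)
  0 2 0 0 0
  0 0 0 0 0
  0 6 0 0 0
  0 0 0 0 1
  0 0 0 0 0
After step 2: ants at (1,1),(1,1),(0,2)
  0 1 1 0 0
  0 3 0 0 0
  0 5 0 0 0
  0 0 0 0 0
  0 0 0 0 0
After step 3: ants at (2,1),(2,1),(0,1)
  0 2 0 0 0
  0 2 0 0 0
  0 8 0 0 0
  0 0 0 0 0
  0 0 0 0 0

0 2 0 0 0
0 2 0 0 0
0 8 0 0 0
0 0 0 0 0
0 0 0 0 0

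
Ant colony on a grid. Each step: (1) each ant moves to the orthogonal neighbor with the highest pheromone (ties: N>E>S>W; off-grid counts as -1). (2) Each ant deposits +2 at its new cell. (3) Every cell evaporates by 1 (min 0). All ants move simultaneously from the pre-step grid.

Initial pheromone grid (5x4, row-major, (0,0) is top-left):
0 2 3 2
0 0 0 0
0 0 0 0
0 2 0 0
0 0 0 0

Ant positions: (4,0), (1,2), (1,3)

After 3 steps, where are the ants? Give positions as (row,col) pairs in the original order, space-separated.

Step 1: ant0:(4,0)->N->(3,0) | ant1:(1,2)->N->(0,2) | ant2:(1,3)->N->(0,3)
  grid max=4 at (0,2)
Step 2: ant0:(3,0)->E->(3,1) | ant1:(0,2)->E->(0,3) | ant2:(0,3)->W->(0,2)
  grid max=5 at (0,2)
Step 3: ant0:(3,1)->N->(2,1) | ant1:(0,3)->W->(0,2) | ant2:(0,2)->E->(0,3)
  grid max=6 at (0,2)

(2,1) (0,2) (0,3)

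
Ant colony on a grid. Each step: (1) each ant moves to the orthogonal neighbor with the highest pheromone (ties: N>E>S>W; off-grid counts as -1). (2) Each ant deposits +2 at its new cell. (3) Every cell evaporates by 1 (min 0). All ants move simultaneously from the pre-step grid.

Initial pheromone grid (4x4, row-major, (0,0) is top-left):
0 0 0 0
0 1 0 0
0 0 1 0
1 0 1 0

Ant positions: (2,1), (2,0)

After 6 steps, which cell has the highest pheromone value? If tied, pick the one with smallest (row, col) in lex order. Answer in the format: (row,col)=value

Step 1: ant0:(2,1)->N->(1,1) | ant1:(2,0)->S->(3,0)
  grid max=2 at (1,1)
Step 2: ant0:(1,1)->N->(0,1) | ant1:(3,0)->N->(2,0)
  grid max=1 at (0,1)
Step 3: ant0:(0,1)->S->(1,1) | ant1:(2,0)->S->(3,0)
  grid max=2 at (1,1)
Step 4: ant0:(1,1)->N->(0,1) | ant1:(3,0)->N->(2,0)
  grid max=1 at (0,1)
Step 5: ant0:(0,1)->S->(1,1) | ant1:(2,0)->S->(3,0)
  grid max=2 at (1,1)
Step 6: ant0:(1,1)->N->(0,1) | ant1:(3,0)->N->(2,0)
  grid max=1 at (0,1)
Final grid:
  0 1 0 0
  0 1 0 0
  1 0 0 0
  1 0 0 0
Max pheromone 1 at (0,1)

Answer: (0,1)=1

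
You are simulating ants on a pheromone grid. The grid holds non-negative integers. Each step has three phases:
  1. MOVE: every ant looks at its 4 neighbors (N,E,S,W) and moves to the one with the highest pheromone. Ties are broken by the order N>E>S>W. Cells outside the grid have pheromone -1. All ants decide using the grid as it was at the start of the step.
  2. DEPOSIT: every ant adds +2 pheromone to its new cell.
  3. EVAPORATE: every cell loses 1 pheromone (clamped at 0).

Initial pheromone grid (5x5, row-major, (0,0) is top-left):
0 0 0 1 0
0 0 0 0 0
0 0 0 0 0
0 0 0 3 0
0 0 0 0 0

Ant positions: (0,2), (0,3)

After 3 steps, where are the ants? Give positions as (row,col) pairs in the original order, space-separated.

Step 1: ant0:(0,2)->E->(0,3) | ant1:(0,3)->E->(0,4)
  grid max=2 at (0,3)
Step 2: ant0:(0,3)->E->(0,4) | ant1:(0,4)->W->(0,3)
  grid max=3 at (0,3)
Step 3: ant0:(0,4)->W->(0,3) | ant1:(0,3)->E->(0,4)
  grid max=4 at (0,3)

(0,3) (0,4)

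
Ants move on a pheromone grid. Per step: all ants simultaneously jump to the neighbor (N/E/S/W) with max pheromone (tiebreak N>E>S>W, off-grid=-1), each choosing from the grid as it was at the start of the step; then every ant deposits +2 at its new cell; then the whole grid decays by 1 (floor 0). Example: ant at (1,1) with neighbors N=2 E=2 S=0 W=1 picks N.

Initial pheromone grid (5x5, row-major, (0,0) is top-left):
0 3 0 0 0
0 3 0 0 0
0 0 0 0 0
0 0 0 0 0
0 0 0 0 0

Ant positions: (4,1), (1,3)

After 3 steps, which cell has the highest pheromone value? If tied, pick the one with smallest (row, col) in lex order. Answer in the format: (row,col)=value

Answer: (1,1)=2

Derivation:
Step 1: ant0:(4,1)->N->(3,1) | ant1:(1,3)->N->(0,3)
  grid max=2 at (0,1)
Step 2: ant0:(3,1)->N->(2,1) | ant1:(0,3)->E->(0,4)
  grid max=1 at (0,1)
Step 3: ant0:(2,1)->N->(1,1) | ant1:(0,4)->S->(1,4)
  grid max=2 at (1,1)
Final grid:
  0 0 0 0 0
  0 2 0 0 1
  0 0 0 0 0
  0 0 0 0 0
  0 0 0 0 0
Max pheromone 2 at (1,1)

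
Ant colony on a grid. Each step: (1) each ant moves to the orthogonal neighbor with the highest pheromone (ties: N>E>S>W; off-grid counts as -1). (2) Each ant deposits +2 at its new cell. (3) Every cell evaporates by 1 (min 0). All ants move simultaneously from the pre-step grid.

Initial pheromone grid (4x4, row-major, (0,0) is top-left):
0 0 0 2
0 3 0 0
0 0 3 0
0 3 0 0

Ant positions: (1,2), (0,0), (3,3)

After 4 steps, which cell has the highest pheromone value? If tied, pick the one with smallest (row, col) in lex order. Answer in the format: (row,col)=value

Answer: (2,2)=7

Derivation:
Step 1: ant0:(1,2)->S->(2,2) | ant1:(0,0)->E->(0,1) | ant2:(3,3)->N->(2,3)
  grid max=4 at (2,2)
Step 2: ant0:(2,2)->E->(2,3) | ant1:(0,1)->S->(1,1) | ant2:(2,3)->W->(2,2)
  grid max=5 at (2,2)
Step 3: ant0:(2,3)->W->(2,2) | ant1:(1,1)->N->(0,1) | ant2:(2,2)->E->(2,3)
  grid max=6 at (2,2)
Step 4: ant0:(2,2)->E->(2,3) | ant1:(0,1)->S->(1,1) | ant2:(2,3)->W->(2,2)
  grid max=7 at (2,2)
Final grid:
  0 0 0 0
  0 3 0 0
  0 0 7 4
  0 0 0 0
Max pheromone 7 at (2,2)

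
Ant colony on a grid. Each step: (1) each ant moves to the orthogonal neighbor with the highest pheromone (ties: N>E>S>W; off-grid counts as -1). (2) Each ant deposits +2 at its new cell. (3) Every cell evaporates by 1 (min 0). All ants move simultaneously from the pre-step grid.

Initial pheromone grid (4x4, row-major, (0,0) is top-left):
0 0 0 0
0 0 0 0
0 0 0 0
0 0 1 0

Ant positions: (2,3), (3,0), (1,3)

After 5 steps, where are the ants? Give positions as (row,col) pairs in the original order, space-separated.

Step 1: ant0:(2,3)->N->(1,3) | ant1:(3,0)->N->(2,0) | ant2:(1,3)->N->(0,3)
  grid max=1 at (0,3)
Step 2: ant0:(1,3)->N->(0,3) | ant1:(2,0)->N->(1,0) | ant2:(0,3)->S->(1,3)
  grid max=2 at (0,3)
Step 3: ant0:(0,3)->S->(1,3) | ant1:(1,0)->N->(0,0) | ant2:(1,3)->N->(0,3)
  grid max=3 at (0,3)
Step 4: ant0:(1,3)->N->(0,3) | ant1:(0,0)->E->(0,1) | ant2:(0,3)->S->(1,3)
  grid max=4 at (0,3)
Step 5: ant0:(0,3)->S->(1,3) | ant1:(0,1)->E->(0,2) | ant2:(1,3)->N->(0,3)
  grid max=5 at (0,3)

(1,3) (0,2) (0,3)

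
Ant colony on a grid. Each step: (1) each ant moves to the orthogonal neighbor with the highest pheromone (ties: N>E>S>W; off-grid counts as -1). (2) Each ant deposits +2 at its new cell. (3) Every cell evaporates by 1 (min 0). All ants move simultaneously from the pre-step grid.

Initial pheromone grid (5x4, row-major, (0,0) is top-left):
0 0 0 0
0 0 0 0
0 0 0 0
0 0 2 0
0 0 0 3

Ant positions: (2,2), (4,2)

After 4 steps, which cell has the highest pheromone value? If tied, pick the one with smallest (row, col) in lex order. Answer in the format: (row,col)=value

Step 1: ant0:(2,2)->S->(3,2) | ant1:(4,2)->E->(4,3)
  grid max=4 at (4,3)
Step 2: ant0:(3,2)->N->(2,2) | ant1:(4,3)->N->(3,3)
  grid max=3 at (4,3)
Step 3: ant0:(2,2)->S->(3,2) | ant1:(3,3)->S->(4,3)
  grid max=4 at (4,3)
Step 4: ant0:(3,2)->N->(2,2) | ant1:(4,3)->N->(3,3)
  grid max=3 at (4,3)
Final grid:
  0 0 0 0
  0 0 0 0
  0 0 1 0
  0 0 2 1
  0 0 0 3
Max pheromone 3 at (4,3)

Answer: (4,3)=3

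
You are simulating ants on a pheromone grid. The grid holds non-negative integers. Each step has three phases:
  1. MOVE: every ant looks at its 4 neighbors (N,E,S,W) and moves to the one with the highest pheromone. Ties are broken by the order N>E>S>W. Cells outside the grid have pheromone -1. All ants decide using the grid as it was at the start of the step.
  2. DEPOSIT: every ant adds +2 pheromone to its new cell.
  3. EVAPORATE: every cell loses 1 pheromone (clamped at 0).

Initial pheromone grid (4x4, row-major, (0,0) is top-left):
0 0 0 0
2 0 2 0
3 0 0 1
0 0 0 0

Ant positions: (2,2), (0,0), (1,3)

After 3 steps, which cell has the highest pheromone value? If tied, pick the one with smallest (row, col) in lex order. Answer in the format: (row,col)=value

Answer: (1,2)=7

Derivation:
Step 1: ant0:(2,2)->N->(1,2) | ant1:(0,0)->S->(1,0) | ant2:(1,3)->W->(1,2)
  grid max=5 at (1,2)
Step 2: ant0:(1,2)->N->(0,2) | ant1:(1,0)->S->(2,0) | ant2:(1,2)->N->(0,2)
  grid max=4 at (1,2)
Step 3: ant0:(0,2)->S->(1,2) | ant1:(2,0)->N->(1,0) | ant2:(0,2)->S->(1,2)
  grid max=7 at (1,2)
Final grid:
  0 0 2 0
  3 0 7 0
  2 0 0 0
  0 0 0 0
Max pheromone 7 at (1,2)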